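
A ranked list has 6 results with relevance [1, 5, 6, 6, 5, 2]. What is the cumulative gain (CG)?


Cumulative Gain = sum of relevance scores
Position 1: rel=1, running sum=1
Position 2: rel=5, running sum=6
Position 3: rel=6, running sum=12
Position 4: rel=6, running sum=18
Position 5: rel=5, running sum=23
Position 6: rel=2, running sum=25
CG = 25

25


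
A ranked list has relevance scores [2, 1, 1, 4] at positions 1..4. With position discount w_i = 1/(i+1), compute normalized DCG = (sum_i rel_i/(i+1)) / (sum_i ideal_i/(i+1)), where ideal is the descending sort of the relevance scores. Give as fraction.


Position discount weights w_i = 1/(i+1) for i=1..4:
Weights = [1/2, 1/3, 1/4, 1/5]
Actual relevance: [2, 1, 1, 4]
DCG = 2/2 + 1/3 + 1/4 + 4/5 = 143/60
Ideal relevance (sorted desc): [4, 2, 1, 1]
Ideal DCG = 4/2 + 2/3 + 1/4 + 1/5 = 187/60
nDCG = DCG / ideal_DCG = 143/60 / 187/60 = 13/17

13/17


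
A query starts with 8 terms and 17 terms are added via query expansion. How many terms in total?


Original terms: 8
Expansion terms: 17
Total = 8 + 17 = 25

25


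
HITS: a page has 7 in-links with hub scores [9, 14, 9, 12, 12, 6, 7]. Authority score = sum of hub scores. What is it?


Authority = sum of hub scores of in-linkers
In-link 1: hub score = 9
In-link 2: hub score = 14
In-link 3: hub score = 9
In-link 4: hub score = 12
In-link 5: hub score = 12
In-link 6: hub score = 6
In-link 7: hub score = 7
Authority = 9 + 14 + 9 + 12 + 12 + 6 + 7 = 69

69


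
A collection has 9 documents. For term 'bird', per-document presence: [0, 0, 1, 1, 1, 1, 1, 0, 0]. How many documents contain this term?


Checking each document for 'bird':
Doc 1: absent
Doc 2: absent
Doc 3: present
Doc 4: present
Doc 5: present
Doc 6: present
Doc 7: present
Doc 8: absent
Doc 9: absent
df = sum of presences = 0 + 0 + 1 + 1 + 1 + 1 + 1 + 0 + 0 = 5

5


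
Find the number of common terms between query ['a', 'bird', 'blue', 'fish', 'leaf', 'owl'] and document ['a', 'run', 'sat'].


Query terms: ['a', 'bird', 'blue', 'fish', 'leaf', 'owl']
Document terms: ['a', 'run', 'sat']
Common terms: ['a']
Overlap count = 1

1


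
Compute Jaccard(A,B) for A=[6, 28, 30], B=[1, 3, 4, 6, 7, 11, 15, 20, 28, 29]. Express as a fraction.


A intersect B = [6, 28]
|A intersect B| = 2
A union B = [1, 3, 4, 6, 7, 11, 15, 20, 28, 29, 30]
|A union B| = 11
Jaccard = 2/11 = 2/11

2/11


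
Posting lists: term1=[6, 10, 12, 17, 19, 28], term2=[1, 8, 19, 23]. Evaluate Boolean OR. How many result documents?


Boolean OR: find union of posting lists
term1 docs: [6, 10, 12, 17, 19, 28]
term2 docs: [1, 8, 19, 23]
Union: [1, 6, 8, 10, 12, 17, 19, 23, 28]
|union| = 9

9


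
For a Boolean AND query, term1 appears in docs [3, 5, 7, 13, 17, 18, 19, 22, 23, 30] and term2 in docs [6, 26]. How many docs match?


Boolean AND: find intersection of posting lists
term1 docs: [3, 5, 7, 13, 17, 18, 19, 22, 23, 30]
term2 docs: [6, 26]
Intersection: []
|intersection| = 0

0


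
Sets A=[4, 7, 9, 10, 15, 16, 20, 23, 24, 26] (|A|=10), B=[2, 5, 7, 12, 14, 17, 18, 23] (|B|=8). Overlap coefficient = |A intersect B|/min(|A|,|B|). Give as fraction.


A intersect B = [7, 23]
|A intersect B| = 2
min(|A|, |B|) = min(10, 8) = 8
Overlap = 2 / 8 = 1/4

1/4


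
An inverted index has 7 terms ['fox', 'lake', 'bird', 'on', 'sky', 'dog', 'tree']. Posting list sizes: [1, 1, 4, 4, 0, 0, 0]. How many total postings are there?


Summing posting list sizes:
'fox': 1 postings
'lake': 1 postings
'bird': 4 postings
'on': 4 postings
'sky': 0 postings
'dog': 0 postings
'tree': 0 postings
Total = 1 + 1 + 4 + 4 + 0 + 0 + 0 = 10

10


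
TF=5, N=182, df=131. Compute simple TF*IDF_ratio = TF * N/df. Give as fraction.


TF * (N/df)
= 5 * (182/131)
= 5 * 182/131
= 910/131

910/131


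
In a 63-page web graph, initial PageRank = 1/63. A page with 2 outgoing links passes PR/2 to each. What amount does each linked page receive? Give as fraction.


Initial PR = 1/63 = 1/63
Outlinks = 2
Contribution per link = PR / outlinks
= 1/63 / 2
= 1/126

1/126


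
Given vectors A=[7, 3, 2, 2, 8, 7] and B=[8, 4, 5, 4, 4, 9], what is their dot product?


Dot product = sum of element-wise products
A[0]*B[0] = 7*8 = 56
A[1]*B[1] = 3*4 = 12
A[2]*B[2] = 2*5 = 10
A[3]*B[3] = 2*4 = 8
A[4]*B[4] = 8*4 = 32
A[5]*B[5] = 7*9 = 63
Sum = 56 + 12 + 10 + 8 + 32 + 63 = 181

181


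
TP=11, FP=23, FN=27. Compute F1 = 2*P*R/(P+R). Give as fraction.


F1 = 2 * P * R / (P + R)
P = TP/(TP+FP) = 11/34 = 11/34
R = TP/(TP+FN) = 11/38 = 11/38
2 * P * R = 2 * 11/34 * 11/38 = 121/646
P + R = 11/34 + 11/38 = 198/323
F1 = 121/646 / 198/323 = 11/36

11/36


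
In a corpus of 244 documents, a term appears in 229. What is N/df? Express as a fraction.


IDF ratio = N / df
= 244 / 229
= 244/229

244/229


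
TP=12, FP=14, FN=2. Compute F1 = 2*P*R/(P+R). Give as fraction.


F1 = 2 * P * R / (P + R)
P = TP/(TP+FP) = 12/26 = 6/13
R = TP/(TP+FN) = 12/14 = 6/7
2 * P * R = 2 * 6/13 * 6/7 = 72/91
P + R = 6/13 + 6/7 = 120/91
F1 = 72/91 / 120/91 = 3/5

3/5


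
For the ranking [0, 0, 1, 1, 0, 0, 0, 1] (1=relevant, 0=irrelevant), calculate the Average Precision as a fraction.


Computing P@k for each relevant position:
Position 1: not relevant
Position 2: not relevant
Position 3: relevant, P@3 = 1/3 = 1/3
Position 4: relevant, P@4 = 2/4 = 1/2
Position 5: not relevant
Position 6: not relevant
Position 7: not relevant
Position 8: relevant, P@8 = 3/8 = 3/8
Sum of P@k = 1/3 + 1/2 + 3/8 = 29/24
AP = 29/24 / 3 = 29/72

29/72


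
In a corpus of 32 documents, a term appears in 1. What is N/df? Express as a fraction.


IDF ratio = N / df
= 32 / 1
= 32

32


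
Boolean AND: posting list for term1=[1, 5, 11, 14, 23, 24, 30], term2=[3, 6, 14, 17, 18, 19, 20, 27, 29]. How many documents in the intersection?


Boolean AND: find intersection of posting lists
term1 docs: [1, 5, 11, 14, 23, 24, 30]
term2 docs: [3, 6, 14, 17, 18, 19, 20, 27, 29]
Intersection: [14]
|intersection| = 1

1


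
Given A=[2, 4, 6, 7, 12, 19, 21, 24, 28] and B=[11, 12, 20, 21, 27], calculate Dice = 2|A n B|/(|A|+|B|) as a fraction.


A intersect B = [12, 21]
|A intersect B| = 2
|A| = 9, |B| = 5
Dice = 2*2 / (9+5)
= 4 / 14 = 2/7

2/7


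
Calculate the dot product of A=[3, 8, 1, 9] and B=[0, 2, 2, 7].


Dot product = sum of element-wise products
A[0]*B[0] = 3*0 = 0
A[1]*B[1] = 8*2 = 16
A[2]*B[2] = 1*2 = 2
A[3]*B[3] = 9*7 = 63
Sum = 0 + 16 + 2 + 63 = 81

81


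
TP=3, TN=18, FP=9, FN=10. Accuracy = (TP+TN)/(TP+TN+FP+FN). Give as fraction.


Accuracy = (TP + TN) / (TP + TN + FP + FN)
TP + TN = 3 + 18 = 21
Total = 3 + 18 + 9 + 10 = 40
Accuracy = 21 / 40 = 21/40

21/40


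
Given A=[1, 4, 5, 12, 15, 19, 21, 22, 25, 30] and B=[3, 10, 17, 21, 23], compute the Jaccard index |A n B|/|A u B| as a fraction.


A intersect B = [21]
|A intersect B| = 1
A union B = [1, 3, 4, 5, 10, 12, 15, 17, 19, 21, 22, 23, 25, 30]
|A union B| = 14
Jaccard = 1/14 = 1/14

1/14


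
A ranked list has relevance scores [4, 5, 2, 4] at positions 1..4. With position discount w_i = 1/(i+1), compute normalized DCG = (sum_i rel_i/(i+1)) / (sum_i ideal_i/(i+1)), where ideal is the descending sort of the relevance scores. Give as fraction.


Position discount weights w_i = 1/(i+1) for i=1..4:
Weights = [1/2, 1/3, 1/4, 1/5]
Actual relevance: [4, 5, 2, 4]
DCG = 4/2 + 5/3 + 2/4 + 4/5 = 149/30
Ideal relevance (sorted desc): [5, 4, 4, 2]
Ideal DCG = 5/2 + 4/3 + 4/4 + 2/5 = 157/30
nDCG = DCG / ideal_DCG = 149/30 / 157/30 = 149/157

149/157


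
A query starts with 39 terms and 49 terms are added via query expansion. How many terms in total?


Original terms: 39
Expansion terms: 49
Total = 39 + 49 = 88

88


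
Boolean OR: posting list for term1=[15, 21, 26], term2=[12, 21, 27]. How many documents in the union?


Boolean OR: find union of posting lists
term1 docs: [15, 21, 26]
term2 docs: [12, 21, 27]
Union: [12, 15, 21, 26, 27]
|union| = 5

5


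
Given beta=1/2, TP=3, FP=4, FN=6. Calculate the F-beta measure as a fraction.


P = TP/(TP+FP) = 3/7 = 3/7
R = TP/(TP+FN) = 3/9 = 1/3
beta^2 = 1/2^2 = 1/4
(1 + beta^2) = 5/4
Numerator = (1+beta^2)*P*R = 5/28
Denominator = beta^2*P + R = 3/28 + 1/3 = 37/84
F_beta = 15/37

15/37


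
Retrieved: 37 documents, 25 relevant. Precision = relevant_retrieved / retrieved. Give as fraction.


Precision = relevant_retrieved / total_retrieved
= 25 / 37
= 25 / (25 + 12)
= 25/37

25/37


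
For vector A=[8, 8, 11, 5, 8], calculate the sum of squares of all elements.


|A|^2 = sum of squared components
A[0]^2 = 8^2 = 64
A[1]^2 = 8^2 = 64
A[2]^2 = 11^2 = 121
A[3]^2 = 5^2 = 25
A[4]^2 = 8^2 = 64
Sum = 64 + 64 + 121 + 25 + 64 = 338

338


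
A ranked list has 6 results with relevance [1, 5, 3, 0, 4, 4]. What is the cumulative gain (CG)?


Cumulative Gain = sum of relevance scores
Position 1: rel=1, running sum=1
Position 2: rel=5, running sum=6
Position 3: rel=3, running sum=9
Position 4: rel=0, running sum=9
Position 5: rel=4, running sum=13
Position 6: rel=4, running sum=17
CG = 17

17


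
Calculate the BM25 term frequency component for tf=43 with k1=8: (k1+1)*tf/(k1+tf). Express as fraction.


BM25 TF component = (k1+1)*tf / (k1+tf)
k1 = 8, tf = 43
Numerator = (8+1)*43 = 387
Denominator = 8 + 43 = 51
= 387/51 = 129/17

129/17


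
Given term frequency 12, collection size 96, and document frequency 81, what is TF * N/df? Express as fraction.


TF * (N/df)
= 12 * (96/81)
= 12 * 32/27
= 128/9

128/9


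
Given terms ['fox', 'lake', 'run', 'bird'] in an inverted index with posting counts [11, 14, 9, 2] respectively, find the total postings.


Summing posting list sizes:
'fox': 11 postings
'lake': 14 postings
'run': 9 postings
'bird': 2 postings
Total = 11 + 14 + 9 + 2 = 36

36


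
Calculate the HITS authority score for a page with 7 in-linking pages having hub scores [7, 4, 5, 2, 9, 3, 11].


Authority = sum of hub scores of in-linkers
In-link 1: hub score = 7
In-link 2: hub score = 4
In-link 3: hub score = 5
In-link 4: hub score = 2
In-link 5: hub score = 9
In-link 6: hub score = 3
In-link 7: hub score = 11
Authority = 7 + 4 + 5 + 2 + 9 + 3 + 11 = 41

41


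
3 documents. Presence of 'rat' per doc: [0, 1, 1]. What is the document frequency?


Checking each document for 'rat':
Doc 1: absent
Doc 2: present
Doc 3: present
df = sum of presences = 0 + 1 + 1 = 2

2


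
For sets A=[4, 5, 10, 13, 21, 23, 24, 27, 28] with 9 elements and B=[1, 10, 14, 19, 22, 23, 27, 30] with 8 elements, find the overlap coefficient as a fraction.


A intersect B = [10, 23, 27]
|A intersect B| = 3
min(|A|, |B|) = min(9, 8) = 8
Overlap = 3 / 8 = 3/8

3/8


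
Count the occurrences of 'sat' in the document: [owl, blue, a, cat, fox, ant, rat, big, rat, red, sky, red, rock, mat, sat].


Document has 15 words
Scanning for 'sat':
Found at positions: [14]
Count = 1

1


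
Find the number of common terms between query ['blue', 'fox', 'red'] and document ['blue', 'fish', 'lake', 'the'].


Query terms: ['blue', 'fox', 'red']
Document terms: ['blue', 'fish', 'lake', 'the']
Common terms: ['blue']
Overlap count = 1

1


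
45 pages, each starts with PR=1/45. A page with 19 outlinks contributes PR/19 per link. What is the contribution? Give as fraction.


Initial PR = 1/45 = 1/45
Outlinks = 19
Contribution per link = PR / outlinks
= 1/45 / 19
= 1/855

1/855


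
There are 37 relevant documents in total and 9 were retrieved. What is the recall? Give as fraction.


Recall = retrieved_relevant / total_relevant
= 9 / 37
= 9 / (9 + 28)
= 9/37

9/37


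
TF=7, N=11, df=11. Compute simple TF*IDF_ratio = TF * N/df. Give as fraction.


TF * (N/df)
= 7 * (11/11)
= 7 * 1
= 7

7


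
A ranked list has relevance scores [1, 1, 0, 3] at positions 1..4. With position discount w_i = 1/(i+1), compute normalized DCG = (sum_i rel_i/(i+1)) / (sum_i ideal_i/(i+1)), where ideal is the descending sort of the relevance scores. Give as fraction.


Position discount weights w_i = 1/(i+1) for i=1..4:
Weights = [1/2, 1/3, 1/4, 1/5]
Actual relevance: [1, 1, 0, 3]
DCG = 1/2 + 1/3 + 0/4 + 3/5 = 43/30
Ideal relevance (sorted desc): [3, 1, 1, 0]
Ideal DCG = 3/2 + 1/3 + 1/4 + 0/5 = 25/12
nDCG = DCG / ideal_DCG = 43/30 / 25/12 = 86/125

86/125


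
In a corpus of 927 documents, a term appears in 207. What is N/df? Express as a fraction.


IDF ratio = N / df
= 927 / 207
= 103/23

103/23


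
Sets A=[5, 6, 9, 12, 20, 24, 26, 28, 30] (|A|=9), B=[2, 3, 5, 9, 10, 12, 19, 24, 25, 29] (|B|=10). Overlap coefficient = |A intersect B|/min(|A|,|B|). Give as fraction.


A intersect B = [5, 9, 12, 24]
|A intersect B| = 4
min(|A|, |B|) = min(9, 10) = 9
Overlap = 4 / 9 = 4/9

4/9


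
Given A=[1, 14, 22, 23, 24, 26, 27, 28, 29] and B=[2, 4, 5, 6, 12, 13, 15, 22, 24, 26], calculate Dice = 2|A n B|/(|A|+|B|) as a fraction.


A intersect B = [22, 24, 26]
|A intersect B| = 3
|A| = 9, |B| = 10
Dice = 2*3 / (9+10)
= 6 / 19 = 6/19

6/19


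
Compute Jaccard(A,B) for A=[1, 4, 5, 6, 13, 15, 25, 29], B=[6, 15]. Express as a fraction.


A intersect B = [6, 15]
|A intersect B| = 2
A union B = [1, 4, 5, 6, 13, 15, 25, 29]
|A union B| = 8
Jaccard = 2/8 = 1/4

1/4


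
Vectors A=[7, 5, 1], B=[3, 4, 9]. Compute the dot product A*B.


Dot product = sum of element-wise products
A[0]*B[0] = 7*3 = 21
A[1]*B[1] = 5*4 = 20
A[2]*B[2] = 1*9 = 9
Sum = 21 + 20 + 9 = 50

50


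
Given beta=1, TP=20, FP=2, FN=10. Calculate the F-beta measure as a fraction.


P = TP/(TP+FP) = 20/22 = 10/11
R = TP/(TP+FN) = 20/30 = 2/3
beta^2 = 1^2 = 1
(1 + beta^2) = 2
Numerator = (1+beta^2)*P*R = 40/33
Denominator = beta^2*P + R = 10/11 + 2/3 = 52/33
F_beta = 10/13

10/13


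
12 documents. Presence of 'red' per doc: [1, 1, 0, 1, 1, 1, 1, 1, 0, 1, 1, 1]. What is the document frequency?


Checking each document for 'red':
Doc 1: present
Doc 2: present
Doc 3: absent
Doc 4: present
Doc 5: present
Doc 6: present
Doc 7: present
Doc 8: present
Doc 9: absent
Doc 10: present
Doc 11: present
Doc 12: present
df = sum of presences = 1 + 1 + 0 + 1 + 1 + 1 + 1 + 1 + 0 + 1 + 1 + 1 = 10

10


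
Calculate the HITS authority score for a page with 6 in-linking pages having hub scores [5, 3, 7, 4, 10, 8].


Authority = sum of hub scores of in-linkers
In-link 1: hub score = 5
In-link 2: hub score = 3
In-link 3: hub score = 7
In-link 4: hub score = 4
In-link 5: hub score = 10
In-link 6: hub score = 8
Authority = 5 + 3 + 7 + 4 + 10 + 8 = 37

37


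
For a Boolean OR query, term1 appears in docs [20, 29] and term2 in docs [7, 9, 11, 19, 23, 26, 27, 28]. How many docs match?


Boolean OR: find union of posting lists
term1 docs: [20, 29]
term2 docs: [7, 9, 11, 19, 23, 26, 27, 28]
Union: [7, 9, 11, 19, 20, 23, 26, 27, 28, 29]
|union| = 10

10


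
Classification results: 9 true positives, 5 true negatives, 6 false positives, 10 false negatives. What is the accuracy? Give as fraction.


Accuracy = (TP + TN) / (TP + TN + FP + FN)
TP + TN = 9 + 5 = 14
Total = 9 + 5 + 6 + 10 = 30
Accuracy = 14 / 30 = 7/15

7/15


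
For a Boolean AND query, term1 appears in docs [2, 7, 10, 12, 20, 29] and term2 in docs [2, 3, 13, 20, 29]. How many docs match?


Boolean AND: find intersection of posting lists
term1 docs: [2, 7, 10, 12, 20, 29]
term2 docs: [2, 3, 13, 20, 29]
Intersection: [2, 20, 29]
|intersection| = 3

3


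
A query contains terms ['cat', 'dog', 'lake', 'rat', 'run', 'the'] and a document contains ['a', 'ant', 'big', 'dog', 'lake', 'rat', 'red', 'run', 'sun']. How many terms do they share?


Query terms: ['cat', 'dog', 'lake', 'rat', 'run', 'the']
Document terms: ['a', 'ant', 'big', 'dog', 'lake', 'rat', 'red', 'run', 'sun']
Common terms: ['dog', 'lake', 'rat', 'run']
Overlap count = 4

4


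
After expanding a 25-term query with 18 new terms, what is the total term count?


Original terms: 25
Expansion terms: 18
Total = 25 + 18 = 43

43


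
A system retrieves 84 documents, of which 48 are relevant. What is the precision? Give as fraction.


Precision = relevant_retrieved / total_retrieved
= 48 / 84
= 48 / (48 + 36)
= 4/7

4/7


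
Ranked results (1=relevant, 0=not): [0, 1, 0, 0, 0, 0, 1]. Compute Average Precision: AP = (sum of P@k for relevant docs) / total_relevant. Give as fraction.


Computing P@k for each relevant position:
Position 1: not relevant
Position 2: relevant, P@2 = 1/2 = 1/2
Position 3: not relevant
Position 4: not relevant
Position 5: not relevant
Position 6: not relevant
Position 7: relevant, P@7 = 2/7 = 2/7
Sum of P@k = 1/2 + 2/7 = 11/14
AP = 11/14 / 2 = 11/28

11/28


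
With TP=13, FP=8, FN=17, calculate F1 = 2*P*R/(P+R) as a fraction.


F1 = 2 * P * R / (P + R)
P = TP/(TP+FP) = 13/21 = 13/21
R = TP/(TP+FN) = 13/30 = 13/30
2 * P * R = 2 * 13/21 * 13/30 = 169/315
P + R = 13/21 + 13/30 = 221/210
F1 = 169/315 / 221/210 = 26/51

26/51


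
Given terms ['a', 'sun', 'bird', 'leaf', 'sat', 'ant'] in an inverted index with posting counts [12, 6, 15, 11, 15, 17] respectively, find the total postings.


Summing posting list sizes:
'a': 12 postings
'sun': 6 postings
'bird': 15 postings
'leaf': 11 postings
'sat': 15 postings
'ant': 17 postings
Total = 12 + 6 + 15 + 11 + 15 + 17 = 76

76


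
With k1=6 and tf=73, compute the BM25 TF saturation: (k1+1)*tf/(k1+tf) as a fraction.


BM25 TF component = (k1+1)*tf / (k1+tf)
k1 = 6, tf = 73
Numerator = (6+1)*73 = 511
Denominator = 6 + 73 = 79
= 511/79 = 511/79

511/79


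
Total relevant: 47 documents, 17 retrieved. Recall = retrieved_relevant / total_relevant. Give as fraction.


Recall = retrieved_relevant / total_relevant
= 17 / 47
= 17 / (17 + 30)
= 17/47

17/47


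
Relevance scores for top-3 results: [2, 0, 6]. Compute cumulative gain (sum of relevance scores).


Cumulative Gain = sum of relevance scores
Position 1: rel=2, running sum=2
Position 2: rel=0, running sum=2
Position 3: rel=6, running sum=8
CG = 8

8


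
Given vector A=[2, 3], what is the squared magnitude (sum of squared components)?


|A|^2 = sum of squared components
A[0]^2 = 2^2 = 4
A[1]^2 = 3^2 = 9
Sum = 4 + 9 = 13

13


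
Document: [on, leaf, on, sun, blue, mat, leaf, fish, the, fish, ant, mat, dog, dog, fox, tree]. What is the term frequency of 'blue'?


Document has 16 words
Scanning for 'blue':
Found at positions: [4]
Count = 1

1


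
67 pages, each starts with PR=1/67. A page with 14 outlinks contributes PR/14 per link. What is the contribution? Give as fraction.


Initial PR = 1/67 = 1/67
Outlinks = 14
Contribution per link = PR / outlinks
= 1/67 / 14
= 1/938

1/938


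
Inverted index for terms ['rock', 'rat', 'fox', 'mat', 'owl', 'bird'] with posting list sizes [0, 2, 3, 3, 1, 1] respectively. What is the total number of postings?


Summing posting list sizes:
'rock': 0 postings
'rat': 2 postings
'fox': 3 postings
'mat': 3 postings
'owl': 1 postings
'bird': 1 postings
Total = 0 + 2 + 3 + 3 + 1 + 1 = 10

10


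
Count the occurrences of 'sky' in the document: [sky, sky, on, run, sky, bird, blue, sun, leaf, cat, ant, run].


Document has 12 words
Scanning for 'sky':
Found at positions: [0, 1, 4]
Count = 3

3


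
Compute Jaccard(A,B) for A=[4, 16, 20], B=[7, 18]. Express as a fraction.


A intersect B = []
|A intersect B| = 0
A union B = [4, 7, 16, 18, 20]
|A union B| = 5
Jaccard = 0/5 = 0

0


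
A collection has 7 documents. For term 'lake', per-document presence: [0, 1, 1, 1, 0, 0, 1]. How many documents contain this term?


Checking each document for 'lake':
Doc 1: absent
Doc 2: present
Doc 3: present
Doc 4: present
Doc 5: absent
Doc 6: absent
Doc 7: present
df = sum of presences = 0 + 1 + 1 + 1 + 0 + 0 + 1 = 4

4


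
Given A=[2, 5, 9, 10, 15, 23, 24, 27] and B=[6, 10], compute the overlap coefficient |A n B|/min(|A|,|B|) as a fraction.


A intersect B = [10]
|A intersect B| = 1
min(|A|, |B|) = min(8, 2) = 2
Overlap = 1 / 2 = 1/2

1/2


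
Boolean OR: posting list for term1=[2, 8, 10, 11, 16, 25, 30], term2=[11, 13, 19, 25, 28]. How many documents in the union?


Boolean OR: find union of posting lists
term1 docs: [2, 8, 10, 11, 16, 25, 30]
term2 docs: [11, 13, 19, 25, 28]
Union: [2, 8, 10, 11, 13, 16, 19, 25, 28, 30]
|union| = 10

10


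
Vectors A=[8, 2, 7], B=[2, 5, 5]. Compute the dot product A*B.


Dot product = sum of element-wise products
A[0]*B[0] = 8*2 = 16
A[1]*B[1] = 2*5 = 10
A[2]*B[2] = 7*5 = 35
Sum = 16 + 10 + 35 = 61

61


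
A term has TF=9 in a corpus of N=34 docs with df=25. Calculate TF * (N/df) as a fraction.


TF * (N/df)
= 9 * (34/25)
= 9 * 34/25
= 306/25

306/25


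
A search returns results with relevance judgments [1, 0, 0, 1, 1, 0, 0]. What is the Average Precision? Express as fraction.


Computing P@k for each relevant position:
Position 1: relevant, P@1 = 1/1 = 1
Position 2: not relevant
Position 3: not relevant
Position 4: relevant, P@4 = 2/4 = 1/2
Position 5: relevant, P@5 = 3/5 = 3/5
Position 6: not relevant
Position 7: not relevant
Sum of P@k = 1 + 1/2 + 3/5 = 21/10
AP = 21/10 / 3 = 7/10

7/10


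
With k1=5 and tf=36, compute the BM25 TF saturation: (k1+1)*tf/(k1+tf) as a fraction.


BM25 TF component = (k1+1)*tf / (k1+tf)
k1 = 5, tf = 36
Numerator = (5+1)*36 = 216
Denominator = 5 + 36 = 41
= 216/41 = 216/41

216/41


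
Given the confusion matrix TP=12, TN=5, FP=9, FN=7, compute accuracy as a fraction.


Accuracy = (TP + TN) / (TP + TN + FP + FN)
TP + TN = 12 + 5 = 17
Total = 12 + 5 + 9 + 7 = 33
Accuracy = 17 / 33 = 17/33

17/33


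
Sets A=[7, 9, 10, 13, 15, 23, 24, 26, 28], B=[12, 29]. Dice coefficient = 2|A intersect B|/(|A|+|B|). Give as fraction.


A intersect B = []
|A intersect B| = 0
|A| = 9, |B| = 2
Dice = 2*0 / (9+2)
= 0 / 11 = 0

0


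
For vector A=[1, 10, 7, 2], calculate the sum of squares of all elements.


|A|^2 = sum of squared components
A[0]^2 = 1^2 = 1
A[1]^2 = 10^2 = 100
A[2]^2 = 7^2 = 49
A[3]^2 = 2^2 = 4
Sum = 1 + 100 + 49 + 4 = 154

154


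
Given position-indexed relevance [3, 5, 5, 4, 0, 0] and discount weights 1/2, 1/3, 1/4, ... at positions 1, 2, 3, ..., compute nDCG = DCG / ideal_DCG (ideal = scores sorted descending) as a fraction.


Position discount weights w_i = 1/(i+1) for i=1..6:
Weights = [1/2, 1/3, 1/4, 1/5, 1/6, 1/7]
Actual relevance: [3, 5, 5, 4, 0, 0]
DCG = 3/2 + 5/3 + 5/4 + 4/5 + 0/6 + 0/7 = 313/60
Ideal relevance (sorted desc): [5, 5, 4, 3, 0, 0]
Ideal DCG = 5/2 + 5/3 + 4/4 + 3/5 + 0/6 + 0/7 = 173/30
nDCG = DCG / ideal_DCG = 313/60 / 173/30 = 313/346

313/346


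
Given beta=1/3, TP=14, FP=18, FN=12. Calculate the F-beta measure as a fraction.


P = TP/(TP+FP) = 14/32 = 7/16
R = TP/(TP+FN) = 14/26 = 7/13
beta^2 = 1/3^2 = 1/9
(1 + beta^2) = 10/9
Numerator = (1+beta^2)*P*R = 245/936
Denominator = beta^2*P + R = 7/144 + 7/13 = 1099/1872
F_beta = 70/157

70/157


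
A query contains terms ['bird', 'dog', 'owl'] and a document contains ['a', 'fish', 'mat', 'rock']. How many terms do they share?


Query terms: ['bird', 'dog', 'owl']
Document terms: ['a', 'fish', 'mat', 'rock']
Common terms: []
Overlap count = 0

0


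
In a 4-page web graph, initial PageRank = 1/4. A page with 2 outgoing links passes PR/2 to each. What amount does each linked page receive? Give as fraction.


Initial PR = 1/4 = 1/4
Outlinks = 2
Contribution per link = PR / outlinks
= 1/4 / 2
= 1/8

1/8


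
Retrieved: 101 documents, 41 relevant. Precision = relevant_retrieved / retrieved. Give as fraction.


Precision = relevant_retrieved / total_retrieved
= 41 / 101
= 41 / (41 + 60)
= 41/101

41/101


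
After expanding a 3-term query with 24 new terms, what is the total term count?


Original terms: 3
Expansion terms: 24
Total = 3 + 24 = 27

27


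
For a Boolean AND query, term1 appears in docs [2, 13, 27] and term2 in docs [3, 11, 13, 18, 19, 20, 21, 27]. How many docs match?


Boolean AND: find intersection of posting lists
term1 docs: [2, 13, 27]
term2 docs: [3, 11, 13, 18, 19, 20, 21, 27]
Intersection: [13, 27]
|intersection| = 2

2


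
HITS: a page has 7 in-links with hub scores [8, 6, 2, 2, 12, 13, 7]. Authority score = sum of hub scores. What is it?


Authority = sum of hub scores of in-linkers
In-link 1: hub score = 8
In-link 2: hub score = 6
In-link 3: hub score = 2
In-link 4: hub score = 2
In-link 5: hub score = 12
In-link 6: hub score = 13
In-link 7: hub score = 7
Authority = 8 + 6 + 2 + 2 + 12 + 13 + 7 = 50

50


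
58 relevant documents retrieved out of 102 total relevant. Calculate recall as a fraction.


Recall = retrieved_relevant / total_relevant
= 58 / 102
= 58 / (58 + 44)
= 29/51

29/51


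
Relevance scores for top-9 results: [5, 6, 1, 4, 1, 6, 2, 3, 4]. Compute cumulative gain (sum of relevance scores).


Cumulative Gain = sum of relevance scores
Position 1: rel=5, running sum=5
Position 2: rel=6, running sum=11
Position 3: rel=1, running sum=12
Position 4: rel=4, running sum=16
Position 5: rel=1, running sum=17
Position 6: rel=6, running sum=23
Position 7: rel=2, running sum=25
Position 8: rel=3, running sum=28
Position 9: rel=4, running sum=32
CG = 32

32


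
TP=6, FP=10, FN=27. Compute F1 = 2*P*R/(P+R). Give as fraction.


F1 = 2 * P * R / (P + R)
P = TP/(TP+FP) = 6/16 = 3/8
R = TP/(TP+FN) = 6/33 = 2/11
2 * P * R = 2 * 3/8 * 2/11 = 3/22
P + R = 3/8 + 2/11 = 49/88
F1 = 3/22 / 49/88 = 12/49

12/49


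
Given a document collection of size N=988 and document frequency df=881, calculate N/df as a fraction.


IDF ratio = N / df
= 988 / 881
= 988/881

988/881


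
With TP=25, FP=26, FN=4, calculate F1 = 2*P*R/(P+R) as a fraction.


F1 = 2 * P * R / (P + R)
P = TP/(TP+FP) = 25/51 = 25/51
R = TP/(TP+FN) = 25/29 = 25/29
2 * P * R = 2 * 25/51 * 25/29 = 1250/1479
P + R = 25/51 + 25/29 = 2000/1479
F1 = 1250/1479 / 2000/1479 = 5/8

5/8


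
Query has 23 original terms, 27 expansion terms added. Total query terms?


Original terms: 23
Expansion terms: 27
Total = 23 + 27 = 50

50


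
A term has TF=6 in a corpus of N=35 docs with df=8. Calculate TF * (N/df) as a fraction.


TF * (N/df)
= 6 * (35/8)
= 6 * 35/8
= 105/4

105/4


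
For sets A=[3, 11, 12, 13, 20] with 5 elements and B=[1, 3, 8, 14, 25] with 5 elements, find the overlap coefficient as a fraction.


A intersect B = [3]
|A intersect B| = 1
min(|A|, |B|) = min(5, 5) = 5
Overlap = 1 / 5 = 1/5

1/5


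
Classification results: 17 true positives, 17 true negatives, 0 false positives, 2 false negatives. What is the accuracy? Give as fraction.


Accuracy = (TP + TN) / (TP + TN + FP + FN)
TP + TN = 17 + 17 = 34
Total = 17 + 17 + 0 + 2 = 36
Accuracy = 34 / 36 = 17/18

17/18


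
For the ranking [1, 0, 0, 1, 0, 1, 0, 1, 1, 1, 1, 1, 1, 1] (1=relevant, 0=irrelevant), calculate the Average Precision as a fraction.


Computing P@k for each relevant position:
Position 1: relevant, P@1 = 1/1 = 1
Position 2: not relevant
Position 3: not relevant
Position 4: relevant, P@4 = 2/4 = 1/2
Position 5: not relevant
Position 6: relevant, P@6 = 3/6 = 1/2
Position 7: not relevant
Position 8: relevant, P@8 = 4/8 = 1/2
Position 9: relevant, P@9 = 5/9 = 5/9
Position 10: relevant, P@10 = 6/10 = 3/5
Position 11: relevant, P@11 = 7/11 = 7/11
Position 12: relevant, P@12 = 8/12 = 2/3
Position 13: relevant, P@13 = 9/13 = 9/13
Position 14: relevant, P@14 = 10/14 = 5/7
Sum of P@k = 1 + 1/2 + 1/2 + 1/2 + 5/9 + 3/5 + 7/11 + 2/3 + 9/13 + 5/7 = 573439/90090
AP = 573439/90090 / 10 = 573439/900900

573439/900900


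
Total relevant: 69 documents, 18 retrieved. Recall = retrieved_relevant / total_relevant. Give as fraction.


Recall = retrieved_relevant / total_relevant
= 18 / 69
= 18 / (18 + 51)
= 6/23

6/23


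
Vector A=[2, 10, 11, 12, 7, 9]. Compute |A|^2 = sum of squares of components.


|A|^2 = sum of squared components
A[0]^2 = 2^2 = 4
A[1]^2 = 10^2 = 100
A[2]^2 = 11^2 = 121
A[3]^2 = 12^2 = 144
A[4]^2 = 7^2 = 49
A[5]^2 = 9^2 = 81
Sum = 4 + 100 + 121 + 144 + 49 + 81 = 499

499


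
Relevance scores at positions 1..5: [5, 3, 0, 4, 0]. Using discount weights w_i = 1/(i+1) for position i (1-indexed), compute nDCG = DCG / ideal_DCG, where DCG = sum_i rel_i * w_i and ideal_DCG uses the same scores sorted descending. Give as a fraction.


Position discount weights w_i = 1/(i+1) for i=1..5:
Weights = [1/2, 1/3, 1/4, 1/5, 1/6]
Actual relevance: [5, 3, 0, 4, 0]
DCG = 5/2 + 3/3 + 0/4 + 4/5 + 0/6 = 43/10
Ideal relevance (sorted desc): [5, 4, 3, 0, 0]
Ideal DCG = 5/2 + 4/3 + 3/4 + 0/5 + 0/6 = 55/12
nDCG = DCG / ideal_DCG = 43/10 / 55/12 = 258/275

258/275


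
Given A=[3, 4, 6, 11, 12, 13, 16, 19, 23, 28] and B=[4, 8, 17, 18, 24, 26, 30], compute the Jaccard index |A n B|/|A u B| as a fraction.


A intersect B = [4]
|A intersect B| = 1
A union B = [3, 4, 6, 8, 11, 12, 13, 16, 17, 18, 19, 23, 24, 26, 28, 30]
|A union B| = 16
Jaccard = 1/16 = 1/16

1/16


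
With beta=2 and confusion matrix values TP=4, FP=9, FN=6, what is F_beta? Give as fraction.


P = TP/(TP+FP) = 4/13 = 4/13
R = TP/(TP+FN) = 4/10 = 2/5
beta^2 = 2^2 = 4
(1 + beta^2) = 5
Numerator = (1+beta^2)*P*R = 8/13
Denominator = beta^2*P + R = 16/13 + 2/5 = 106/65
F_beta = 20/53

20/53


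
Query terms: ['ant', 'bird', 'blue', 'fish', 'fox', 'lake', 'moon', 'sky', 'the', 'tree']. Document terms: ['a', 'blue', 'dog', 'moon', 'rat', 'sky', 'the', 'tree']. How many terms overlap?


Query terms: ['ant', 'bird', 'blue', 'fish', 'fox', 'lake', 'moon', 'sky', 'the', 'tree']
Document terms: ['a', 'blue', 'dog', 'moon', 'rat', 'sky', 'the', 'tree']
Common terms: ['blue', 'moon', 'sky', 'the', 'tree']
Overlap count = 5

5


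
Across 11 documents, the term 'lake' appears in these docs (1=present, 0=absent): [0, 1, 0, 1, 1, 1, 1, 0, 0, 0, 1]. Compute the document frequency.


Checking each document for 'lake':
Doc 1: absent
Doc 2: present
Doc 3: absent
Doc 4: present
Doc 5: present
Doc 6: present
Doc 7: present
Doc 8: absent
Doc 9: absent
Doc 10: absent
Doc 11: present
df = sum of presences = 0 + 1 + 0 + 1 + 1 + 1 + 1 + 0 + 0 + 0 + 1 = 6

6


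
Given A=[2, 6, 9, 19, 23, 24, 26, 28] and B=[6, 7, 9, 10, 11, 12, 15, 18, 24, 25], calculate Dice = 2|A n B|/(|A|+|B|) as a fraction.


A intersect B = [6, 9, 24]
|A intersect B| = 3
|A| = 8, |B| = 10
Dice = 2*3 / (8+10)
= 6 / 18 = 1/3

1/3


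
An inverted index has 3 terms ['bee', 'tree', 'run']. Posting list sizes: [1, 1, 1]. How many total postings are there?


Summing posting list sizes:
'bee': 1 postings
'tree': 1 postings
'run': 1 postings
Total = 1 + 1 + 1 = 3

3


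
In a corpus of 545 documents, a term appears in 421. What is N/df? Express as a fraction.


IDF ratio = N / df
= 545 / 421
= 545/421

545/421


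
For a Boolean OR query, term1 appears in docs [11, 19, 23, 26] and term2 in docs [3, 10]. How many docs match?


Boolean OR: find union of posting lists
term1 docs: [11, 19, 23, 26]
term2 docs: [3, 10]
Union: [3, 10, 11, 19, 23, 26]
|union| = 6

6


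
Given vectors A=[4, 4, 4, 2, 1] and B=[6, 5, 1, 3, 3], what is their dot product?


Dot product = sum of element-wise products
A[0]*B[0] = 4*6 = 24
A[1]*B[1] = 4*5 = 20
A[2]*B[2] = 4*1 = 4
A[3]*B[3] = 2*3 = 6
A[4]*B[4] = 1*3 = 3
Sum = 24 + 20 + 4 + 6 + 3 = 57

57


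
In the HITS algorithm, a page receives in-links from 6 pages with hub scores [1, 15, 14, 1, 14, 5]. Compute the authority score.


Authority = sum of hub scores of in-linkers
In-link 1: hub score = 1
In-link 2: hub score = 15
In-link 3: hub score = 14
In-link 4: hub score = 1
In-link 5: hub score = 14
In-link 6: hub score = 5
Authority = 1 + 15 + 14 + 1 + 14 + 5 = 50

50


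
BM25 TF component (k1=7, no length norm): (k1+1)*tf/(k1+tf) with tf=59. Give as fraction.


BM25 TF component = (k1+1)*tf / (k1+tf)
k1 = 7, tf = 59
Numerator = (7+1)*59 = 472
Denominator = 7 + 59 = 66
= 472/66 = 236/33

236/33


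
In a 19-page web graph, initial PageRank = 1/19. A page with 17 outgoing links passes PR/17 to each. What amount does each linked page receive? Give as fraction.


Initial PR = 1/19 = 1/19
Outlinks = 17
Contribution per link = PR / outlinks
= 1/19 / 17
= 1/323

1/323


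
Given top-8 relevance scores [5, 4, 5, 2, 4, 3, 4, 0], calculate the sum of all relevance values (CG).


Cumulative Gain = sum of relevance scores
Position 1: rel=5, running sum=5
Position 2: rel=4, running sum=9
Position 3: rel=5, running sum=14
Position 4: rel=2, running sum=16
Position 5: rel=4, running sum=20
Position 6: rel=3, running sum=23
Position 7: rel=4, running sum=27
Position 8: rel=0, running sum=27
CG = 27

27


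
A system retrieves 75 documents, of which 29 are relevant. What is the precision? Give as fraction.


Precision = relevant_retrieved / total_retrieved
= 29 / 75
= 29 / (29 + 46)
= 29/75

29/75


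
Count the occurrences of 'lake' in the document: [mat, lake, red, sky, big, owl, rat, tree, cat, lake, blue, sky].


Document has 12 words
Scanning for 'lake':
Found at positions: [1, 9]
Count = 2

2


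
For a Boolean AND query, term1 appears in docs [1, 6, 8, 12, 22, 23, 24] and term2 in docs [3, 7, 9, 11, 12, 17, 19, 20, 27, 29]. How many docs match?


Boolean AND: find intersection of posting lists
term1 docs: [1, 6, 8, 12, 22, 23, 24]
term2 docs: [3, 7, 9, 11, 12, 17, 19, 20, 27, 29]
Intersection: [12]
|intersection| = 1

1


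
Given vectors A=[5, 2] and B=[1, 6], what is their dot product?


Dot product = sum of element-wise products
A[0]*B[0] = 5*1 = 5
A[1]*B[1] = 2*6 = 12
Sum = 5 + 12 = 17

17


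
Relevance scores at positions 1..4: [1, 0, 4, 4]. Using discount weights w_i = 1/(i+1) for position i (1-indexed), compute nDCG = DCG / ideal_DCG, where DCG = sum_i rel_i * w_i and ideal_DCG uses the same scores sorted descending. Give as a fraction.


Position discount weights w_i = 1/(i+1) for i=1..4:
Weights = [1/2, 1/3, 1/4, 1/5]
Actual relevance: [1, 0, 4, 4]
DCG = 1/2 + 0/3 + 4/4 + 4/5 = 23/10
Ideal relevance (sorted desc): [4, 4, 1, 0]
Ideal DCG = 4/2 + 4/3 + 1/4 + 0/5 = 43/12
nDCG = DCG / ideal_DCG = 23/10 / 43/12 = 138/215

138/215


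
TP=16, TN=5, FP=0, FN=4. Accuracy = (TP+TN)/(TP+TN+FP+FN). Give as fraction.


Accuracy = (TP + TN) / (TP + TN + FP + FN)
TP + TN = 16 + 5 = 21
Total = 16 + 5 + 0 + 4 = 25
Accuracy = 21 / 25 = 21/25

21/25


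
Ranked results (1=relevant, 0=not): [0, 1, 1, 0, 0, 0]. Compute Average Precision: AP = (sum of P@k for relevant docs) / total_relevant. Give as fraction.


Computing P@k for each relevant position:
Position 1: not relevant
Position 2: relevant, P@2 = 1/2 = 1/2
Position 3: relevant, P@3 = 2/3 = 2/3
Position 4: not relevant
Position 5: not relevant
Position 6: not relevant
Sum of P@k = 1/2 + 2/3 = 7/6
AP = 7/6 / 2 = 7/12

7/12


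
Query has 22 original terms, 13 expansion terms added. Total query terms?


Original terms: 22
Expansion terms: 13
Total = 22 + 13 = 35

35


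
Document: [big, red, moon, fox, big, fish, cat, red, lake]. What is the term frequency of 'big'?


Document has 9 words
Scanning for 'big':
Found at positions: [0, 4]
Count = 2

2


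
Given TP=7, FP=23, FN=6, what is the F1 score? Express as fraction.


F1 = 2 * P * R / (P + R)
P = TP/(TP+FP) = 7/30 = 7/30
R = TP/(TP+FN) = 7/13 = 7/13
2 * P * R = 2 * 7/30 * 7/13 = 49/195
P + R = 7/30 + 7/13 = 301/390
F1 = 49/195 / 301/390 = 14/43

14/43


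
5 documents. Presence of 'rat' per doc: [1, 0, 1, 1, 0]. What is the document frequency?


Checking each document for 'rat':
Doc 1: present
Doc 2: absent
Doc 3: present
Doc 4: present
Doc 5: absent
df = sum of presences = 1 + 0 + 1 + 1 + 0 = 3

3


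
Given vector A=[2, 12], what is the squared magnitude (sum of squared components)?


|A|^2 = sum of squared components
A[0]^2 = 2^2 = 4
A[1]^2 = 12^2 = 144
Sum = 4 + 144 = 148

148


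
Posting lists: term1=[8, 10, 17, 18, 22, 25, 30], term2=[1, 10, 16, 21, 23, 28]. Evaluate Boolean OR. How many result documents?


Boolean OR: find union of posting lists
term1 docs: [8, 10, 17, 18, 22, 25, 30]
term2 docs: [1, 10, 16, 21, 23, 28]
Union: [1, 8, 10, 16, 17, 18, 21, 22, 23, 25, 28, 30]
|union| = 12

12


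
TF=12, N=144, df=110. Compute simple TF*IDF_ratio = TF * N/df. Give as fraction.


TF * (N/df)
= 12 * (144/110)
= 12 * 72/55
= 864/55

864/55


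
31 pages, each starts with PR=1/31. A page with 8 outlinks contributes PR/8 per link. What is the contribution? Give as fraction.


Initial PR = 1/31 = 1/31
Outlinks = 8
Contribution per link = PR / outlinks
= 1/31 / 8
= 1/248

1/248


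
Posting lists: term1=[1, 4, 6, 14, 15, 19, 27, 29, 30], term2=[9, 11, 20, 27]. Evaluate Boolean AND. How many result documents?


Boolean AND: find intersection of posting lists
term1 docs: [1, 4, 6, 14, 15, 19, 27, 29, 30]
term2 docs: [9, 11, 20, 27]
Intersection: [27]
|intersection| = 1

1


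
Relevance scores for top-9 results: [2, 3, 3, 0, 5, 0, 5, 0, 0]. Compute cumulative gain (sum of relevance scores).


Cumulative Gain = sum of relevance scores
Position 1: rel=2, running sum=2
Position 2: rel=3, running sum=5
Position 3: rel=3, running sum=8
Position 4: rel=0, running sum=8
Position 5: rel=5, running sum=13
Position 6: rel=0, running sum=13
Position 7: rel=5, running sum=18
Position 8: rel=0, running sum=18
Position 9: rel=0, running sum=18
CG = 18

18


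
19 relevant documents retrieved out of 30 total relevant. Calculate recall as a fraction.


Recall = retrieved_relevant / total_relevant
= 19 / 30
= 19 / (19 + 11)
= 19/30

19/30


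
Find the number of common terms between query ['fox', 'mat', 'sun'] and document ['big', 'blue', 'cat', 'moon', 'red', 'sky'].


Query terms: ['fox', 'mat', 'sun']
Document terms: ['big', 'blue', 'cat', 'moon', 'red', 'sky']
Common terms: []
Overlap count = 0

0


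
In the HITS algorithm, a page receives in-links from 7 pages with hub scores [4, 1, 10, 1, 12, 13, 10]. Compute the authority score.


Authority = sum of hub scores of in-linkers
In-link 1: hub score = 4
In-link 2: hub score = 1
In-link 3: hub score = 10
In-link 4: hub score = 1
In-link 5: hub score = 12
In-link 6: hub score = 13
In-link 7: hub score = 10
Authority = 4 + 1 + 10 + 1 + 12 + 13 + 10 = 51

51


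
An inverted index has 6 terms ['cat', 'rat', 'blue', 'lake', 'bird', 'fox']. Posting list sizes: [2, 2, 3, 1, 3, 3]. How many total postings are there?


Summing posting list sizes:
'cat': 2 postings
'rat': 2 postings
'blue': 3 postings
'lake': 1 postings
'bird': 3 postings
'fox': 3 postings
Total = 2 + 2 + 3 + 1 + 3 + 3 = 14

14


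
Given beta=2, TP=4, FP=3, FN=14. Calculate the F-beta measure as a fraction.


P = TP/(TP+FP) = 4/7 = 4/7
R = TP/(TP+FN) = 4/18 = 2/9
beta^2 = 2^2 = 4
(1 + beta^2) = 5
Numerator = (1+beta^2)*P*R = 40/63
Denominator = beta^2*P + R = 16/7 + 2/9 = 158/63
F_beta = 20/79

20/79


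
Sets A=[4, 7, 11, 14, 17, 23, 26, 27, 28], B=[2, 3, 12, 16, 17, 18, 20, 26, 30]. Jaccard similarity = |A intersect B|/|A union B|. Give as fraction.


A intersect B = [17, 26]
|A intersect B| = 2
A union B = [2, 3, 4, 7, 11, 12, 14, 16, 17, 18, 20, 23, 26, 27, 28, 30]
|A union B| = 16
Jaccard = 2/16 = 1/8

1/8


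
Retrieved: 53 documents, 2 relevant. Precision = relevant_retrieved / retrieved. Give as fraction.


Precision = relevant_retrieved / total_retrieved
= 2 / 53
= 2 / (2 + 51)
= 2/53

2/53


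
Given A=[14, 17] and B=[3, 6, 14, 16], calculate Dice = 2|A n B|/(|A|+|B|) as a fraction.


A intersect B = [14]
|A intersect B| = 1
|A| = 2, |B| = 4
Dice = 2*1 / (2+4)
= 2 / 6 = 1/3

1/3


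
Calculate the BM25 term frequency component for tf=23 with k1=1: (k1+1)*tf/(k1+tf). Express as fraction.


BM25 TF component = (k1+1)*tf / (k1+tf)
k1 = 1, tf = 23
Numerator = (1+1)*23 = 46
Denominator = 1 + 23 = 24
= 46/24 = 23/12

23/12


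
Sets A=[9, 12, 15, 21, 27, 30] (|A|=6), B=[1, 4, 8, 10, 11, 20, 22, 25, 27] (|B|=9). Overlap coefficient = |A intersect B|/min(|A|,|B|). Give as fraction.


A intersect B = [27]
|A intersect B| = 1
min(|A|, |B|) = min(6, 9) = 6
Overlap = 1 / 6 = 1/6

1/6
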